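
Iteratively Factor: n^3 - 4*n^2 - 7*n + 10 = (n + 2)*(n^2 - 6*n + 5) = (n - 1)*(n + 2)*(n - 5)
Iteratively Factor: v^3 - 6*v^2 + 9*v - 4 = (v - 4)*(v^2 - 2*v + 1) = (v - 4)*(v - 1)*(v - 1)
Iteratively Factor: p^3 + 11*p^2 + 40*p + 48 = (p + 4)*(p^2 + 7*p + 12) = (p + 4)^2*(p + 3)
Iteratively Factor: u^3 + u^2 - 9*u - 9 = (u + 3)*(u^2 - 2*u - 3) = (u - 3)*(u + 3)*(u + 1)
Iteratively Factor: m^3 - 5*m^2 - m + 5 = (m + 1)*(m^2 - 6*m + 5) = (m - 5)*(m + 1)*(m - 1)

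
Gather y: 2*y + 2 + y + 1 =3*y + 3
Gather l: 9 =9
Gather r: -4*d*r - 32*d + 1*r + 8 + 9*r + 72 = -32*d + r*(10 - 4*d) + 80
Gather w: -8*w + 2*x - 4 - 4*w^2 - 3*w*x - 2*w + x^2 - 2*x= -4*w^2 + w*(-3*x - 10) + x^2 - 4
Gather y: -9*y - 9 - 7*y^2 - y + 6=-7*y^2 - 10*y - 3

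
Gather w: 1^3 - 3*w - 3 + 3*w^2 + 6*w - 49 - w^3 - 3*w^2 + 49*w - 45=-w^3 + 52*w - 96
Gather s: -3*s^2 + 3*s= -3*s^2 + 3*s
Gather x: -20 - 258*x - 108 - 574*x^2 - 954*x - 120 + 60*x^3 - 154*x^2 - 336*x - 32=60*x^3 - 728*x^2 - 1548*x - 280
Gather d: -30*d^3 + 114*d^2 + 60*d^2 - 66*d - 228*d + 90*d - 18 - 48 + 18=-30*d^3 + 174*d^2 - 204*d - 48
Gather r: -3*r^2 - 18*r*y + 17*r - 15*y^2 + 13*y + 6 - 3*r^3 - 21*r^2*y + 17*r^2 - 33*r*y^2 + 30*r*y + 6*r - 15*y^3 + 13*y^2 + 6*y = -3*r^3 + r^2*(14 - 21*y) + r*(-33*y^2 + 12*y + 23) - 15*y^3 - 2*y^2 + 19*y + 6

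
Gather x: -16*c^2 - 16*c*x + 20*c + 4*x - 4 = -16*c^2 + 20*c + x*(4 - 16*c) - 4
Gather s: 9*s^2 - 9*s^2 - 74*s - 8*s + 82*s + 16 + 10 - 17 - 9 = 0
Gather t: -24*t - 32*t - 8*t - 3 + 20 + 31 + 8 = 56 - 64*t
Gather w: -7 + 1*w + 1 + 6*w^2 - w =6*w^2 - 6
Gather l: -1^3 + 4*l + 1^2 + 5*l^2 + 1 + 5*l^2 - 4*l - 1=10*l^2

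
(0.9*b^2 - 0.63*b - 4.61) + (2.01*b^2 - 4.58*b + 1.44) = 2.91*b^2 - 5.21*b - 3.17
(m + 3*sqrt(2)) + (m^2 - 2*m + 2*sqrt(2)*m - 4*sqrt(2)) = m^2 - m + 2*sqrt(2)*m - sqrt(2)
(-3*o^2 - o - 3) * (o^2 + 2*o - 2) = -3*o^4 - 7*o^3 + o^2 - 4*o + 6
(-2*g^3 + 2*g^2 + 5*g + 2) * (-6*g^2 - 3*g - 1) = 12*g^5 - 6*g^4 - 34*g^3 - 29*g^2 - 11*g - 2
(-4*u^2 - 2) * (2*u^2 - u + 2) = -8*u^4 + 4*u^3 - 12*u^2 + 2*u - 4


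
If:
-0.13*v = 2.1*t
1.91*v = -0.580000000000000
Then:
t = 0.02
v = -0.30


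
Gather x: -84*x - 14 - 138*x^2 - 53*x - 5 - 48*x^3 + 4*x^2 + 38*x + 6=-48*x^3 - 134*x^2 - 99*x - 13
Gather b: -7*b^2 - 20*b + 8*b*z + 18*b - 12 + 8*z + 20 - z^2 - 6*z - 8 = -7*b^2 + b*(8*z - 2) - z^2 + 2*z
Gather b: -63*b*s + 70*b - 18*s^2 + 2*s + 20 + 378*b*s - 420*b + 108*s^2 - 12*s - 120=b*(315*s - 350) + 90*s^2 - 10*s - 100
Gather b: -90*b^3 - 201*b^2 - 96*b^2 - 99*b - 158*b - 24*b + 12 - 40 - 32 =-90*b^3 - 297*b^2 - 281*b - 60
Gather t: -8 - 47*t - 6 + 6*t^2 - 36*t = 6*t^2 - 83*t - 14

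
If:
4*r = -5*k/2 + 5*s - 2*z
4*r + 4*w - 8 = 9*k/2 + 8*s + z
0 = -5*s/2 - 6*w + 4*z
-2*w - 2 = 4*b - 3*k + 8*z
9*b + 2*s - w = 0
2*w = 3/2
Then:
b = 8399/12500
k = 4051/6250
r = -34507/10000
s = -8277/3125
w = 3/4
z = -663/1250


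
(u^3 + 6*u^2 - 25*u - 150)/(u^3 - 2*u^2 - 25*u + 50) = (u + 6)/(u - 2)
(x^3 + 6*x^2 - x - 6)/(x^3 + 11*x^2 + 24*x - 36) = (x + 1)/(x + 6)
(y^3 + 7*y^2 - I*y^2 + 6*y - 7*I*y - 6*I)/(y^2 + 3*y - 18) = (y^2 + y*(1 - I) - I)/(y - 3)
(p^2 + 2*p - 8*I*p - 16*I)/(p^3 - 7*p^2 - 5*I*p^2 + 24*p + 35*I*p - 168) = (p + 2)/(p^2 + p*(-7 + 3*I) - 21*I)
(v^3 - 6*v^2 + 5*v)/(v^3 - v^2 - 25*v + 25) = v/(v + 5)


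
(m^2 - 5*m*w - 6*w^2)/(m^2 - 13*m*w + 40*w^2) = (m^2 - 5*m*w - 6*w^2)/(m^2 - 13*m*w + 40*w^2)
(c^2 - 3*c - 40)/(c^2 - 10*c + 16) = (c + 5)/(c - 2)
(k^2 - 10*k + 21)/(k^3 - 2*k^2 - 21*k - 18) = (-k^2 + 10*k - 21)/(-k^3 + 2*k^2 + 21*k + 18)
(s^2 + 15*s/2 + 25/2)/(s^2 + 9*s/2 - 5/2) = (2*s + 5)/(2*s - 1)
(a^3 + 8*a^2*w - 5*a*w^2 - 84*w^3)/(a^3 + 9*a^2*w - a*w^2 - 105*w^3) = (a + 4*w)/(a + 5*w)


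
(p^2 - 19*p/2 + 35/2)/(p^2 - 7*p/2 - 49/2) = (2*p - 5)/(2*p + 7)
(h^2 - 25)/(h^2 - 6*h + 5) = (h + 5)/(h - 1)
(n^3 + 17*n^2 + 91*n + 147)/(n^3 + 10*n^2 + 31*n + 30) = (n^2 + 14*n + 49)/(n^2 + 7*n + 10)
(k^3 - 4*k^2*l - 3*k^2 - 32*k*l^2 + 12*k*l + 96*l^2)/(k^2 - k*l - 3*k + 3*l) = (k^2 - 4*k*l - 32*l^2)/(k - l)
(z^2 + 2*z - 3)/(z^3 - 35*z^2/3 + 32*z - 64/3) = 3*(z + 3)/(3*z^2 - 32*z + 64)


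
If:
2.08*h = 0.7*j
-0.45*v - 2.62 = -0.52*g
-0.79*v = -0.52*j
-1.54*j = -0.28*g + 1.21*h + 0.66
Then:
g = 5.28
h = 0.14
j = 0.42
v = 0.28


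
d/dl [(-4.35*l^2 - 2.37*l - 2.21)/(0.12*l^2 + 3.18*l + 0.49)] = (-13.5486*l^2 - 3.7326*l + 5.8665)/(0.0144*l^4 + 0.7632*l^3 + 10.23*l^2 + 3.1164*l + 0.2401)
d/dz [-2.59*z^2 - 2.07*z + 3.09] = -5.18*z - 2.07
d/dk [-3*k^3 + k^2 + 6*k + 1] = -9*k^2 + 2*k + 6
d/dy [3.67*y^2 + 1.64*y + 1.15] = 7.34*y + 1.64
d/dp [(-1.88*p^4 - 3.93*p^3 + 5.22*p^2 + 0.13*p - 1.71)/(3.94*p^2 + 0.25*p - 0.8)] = (-14.8144*p^5 - 16.8942*p^4 + 4.051*p^3 + 10.2248*p^2 + 5.1228*p + 0.3235)/(15.5236*p^4 + 1.97*p^3 - 6.2415*p^2 - 0.4*p + 0.64)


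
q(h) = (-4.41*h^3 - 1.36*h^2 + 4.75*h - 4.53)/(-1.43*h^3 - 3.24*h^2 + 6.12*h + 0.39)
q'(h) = (-13.23*h^2 - 2.72*h + 4.75)/(-1.43*h^3 - 3.24*h^2 + 6.12*h + 0.39) + (4.29*h^2 + 6.48*h - 6.12)*(-4.41*h^3 - 1.36*h^2 + 4.75*h - 4.53)/(-1.43*h^3 - 3.24*h^2 + 6.12*h + 0.39)^2 = (12.3436*h^4 - 40.3934*h^3 - 17.5266*h^2 - 30.4152*h + 29.5761)/(2.0449*h^6 + 9.2664*h^5 - 7.0056*h^4 - 40.773*h^3 + 34.9272*h^2 + 4.7736*h + 0.1521)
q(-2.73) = -5.46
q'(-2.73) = 11.52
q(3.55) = 2.44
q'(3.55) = -0.02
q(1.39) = 10.30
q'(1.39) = -75.21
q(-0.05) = -62.70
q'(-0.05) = 5365.98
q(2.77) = 2.52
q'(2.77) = -0.22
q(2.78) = 2.52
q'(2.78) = -0.22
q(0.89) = -1.98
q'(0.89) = -6.27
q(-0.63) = 1.58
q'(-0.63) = 2.79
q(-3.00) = -10.33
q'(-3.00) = 28.29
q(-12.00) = 3.81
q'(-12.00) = 0.09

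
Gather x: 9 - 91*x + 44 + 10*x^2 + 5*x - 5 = 10*x^2 - 86*x + 48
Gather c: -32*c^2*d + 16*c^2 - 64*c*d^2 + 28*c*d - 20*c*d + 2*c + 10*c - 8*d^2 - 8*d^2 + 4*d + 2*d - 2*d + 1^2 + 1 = c^2*(16 - 32*d) + c*(-64*d^2 + 8*d + 12) - 16*d^2 + 4*d + 2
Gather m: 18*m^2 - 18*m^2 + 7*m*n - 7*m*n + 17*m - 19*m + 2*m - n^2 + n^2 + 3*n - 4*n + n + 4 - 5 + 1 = 0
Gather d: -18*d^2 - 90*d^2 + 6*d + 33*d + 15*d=-108*d^2 + 54*d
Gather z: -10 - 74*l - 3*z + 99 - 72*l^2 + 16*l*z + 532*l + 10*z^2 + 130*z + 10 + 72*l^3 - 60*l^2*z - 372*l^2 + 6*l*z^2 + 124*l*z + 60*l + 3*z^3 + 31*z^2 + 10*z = 72*l^3 - 444*l^2 + 518*l + 3*z^3 + z^2*(6*l + 41) + z*(-60*l^2 + 140*l + 137) + 99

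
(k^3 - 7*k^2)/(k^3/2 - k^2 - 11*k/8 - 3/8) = 8*k^2*(7 - k)/(-4*k^3 + 8*k^2 + 11*k + 3)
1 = 1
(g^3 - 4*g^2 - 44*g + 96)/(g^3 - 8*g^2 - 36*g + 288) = (g - 2)/(g - 6)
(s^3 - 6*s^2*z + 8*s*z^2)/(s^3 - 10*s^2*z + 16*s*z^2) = (-s + 4*z)/(-s + 8*z)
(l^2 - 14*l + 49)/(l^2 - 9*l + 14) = (l - 7)/(l - 2)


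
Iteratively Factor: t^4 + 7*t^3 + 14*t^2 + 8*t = (t + 1)*(t^3 + 6*t^2 + 8*t) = (t + 1)*(t + 2)*(t^2 + 4*t) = t*(t + 1)*(t + 2)*(t + 4)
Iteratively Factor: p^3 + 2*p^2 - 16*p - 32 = (p + 2)*(p^2 - 16) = (p - 4)*(p + 2)*(p + 4)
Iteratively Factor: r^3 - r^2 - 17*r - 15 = (r - 5)*(r^2 + 4*r + 3) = (r - 5)*(r + 3)*(r + 1)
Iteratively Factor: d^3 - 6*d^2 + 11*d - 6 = (d - 1)*(d^2 - 5*d + 6) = (d - 3)*(d - 1)*(d - 2)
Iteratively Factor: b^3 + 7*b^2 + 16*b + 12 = (b + 2)*(b^2 + 5*b + 6) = (b + 2)^2*(b + 3)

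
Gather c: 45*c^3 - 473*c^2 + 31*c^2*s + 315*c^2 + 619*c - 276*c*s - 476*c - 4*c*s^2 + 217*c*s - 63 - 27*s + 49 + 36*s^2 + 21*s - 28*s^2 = 45*c^3 + c^2*(31*s - 158) + c*(-4*s^2 - 59*s + 143) + 8*s^2 - 6*s - 14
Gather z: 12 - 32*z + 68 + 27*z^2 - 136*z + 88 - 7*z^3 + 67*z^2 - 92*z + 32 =-7*z^3 + 94*z^2 - 260*z + 200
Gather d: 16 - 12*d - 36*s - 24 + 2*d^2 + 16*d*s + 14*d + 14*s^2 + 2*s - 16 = 2*d^2 + d*(16*s + 2) + 14*s^2 - 34*s - 24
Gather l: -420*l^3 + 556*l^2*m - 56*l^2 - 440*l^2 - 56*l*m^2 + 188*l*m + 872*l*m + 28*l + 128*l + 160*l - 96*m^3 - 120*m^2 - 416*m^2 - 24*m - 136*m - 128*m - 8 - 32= -420*l^3 + l^2*(556*m - 496) + l*(-56*m^2 + 1060*m + 316) - 96*m^3 - 536*m^2 - 288*m - 40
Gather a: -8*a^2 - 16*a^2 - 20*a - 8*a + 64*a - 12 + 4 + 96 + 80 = -24*a^2 + 36*a + 168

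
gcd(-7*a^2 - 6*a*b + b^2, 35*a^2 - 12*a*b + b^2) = 7*a - b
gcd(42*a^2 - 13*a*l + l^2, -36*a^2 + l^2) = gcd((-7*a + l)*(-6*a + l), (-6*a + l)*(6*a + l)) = 6*a - l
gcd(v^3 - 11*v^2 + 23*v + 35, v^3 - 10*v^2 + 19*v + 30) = v^2 - 4*v - 5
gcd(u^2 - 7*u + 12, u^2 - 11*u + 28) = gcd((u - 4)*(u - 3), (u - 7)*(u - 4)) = u - 4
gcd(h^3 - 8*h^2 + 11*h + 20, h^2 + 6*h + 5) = h + 1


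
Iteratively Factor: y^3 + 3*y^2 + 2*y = (y + 2)*(y^2 + y) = y*(y + 2)*(y + 1)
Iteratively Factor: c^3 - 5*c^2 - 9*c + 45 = (c - 5)*(c^2 - 9) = (c - 5)*(c + 3)*(c - 3)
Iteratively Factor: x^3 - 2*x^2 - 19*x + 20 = (x - 5)*(x^2 + 3*x - 4) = (x - 5)*(x - 1)*(x + 4)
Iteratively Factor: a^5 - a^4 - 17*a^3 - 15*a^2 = (a + 1)*(a^4 - 2*a^3 - 15*a^2) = (a - 5)*(a + 1)*(a^3 + 3*a^2) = a*(a - 5)*(a + 1)*(a^2 + 3*a) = a^2*(a - 5)*(a + 1)*(a + 3)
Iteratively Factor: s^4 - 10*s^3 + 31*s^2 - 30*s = (s - 5)*(s^3 - 5*s^2 + 6*s) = s*(s - 5)*(s^2 - 5*s + 6) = s*(s - 5)*(s - 3)*(s - 2)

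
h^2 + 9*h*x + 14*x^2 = (h + 2*x)*(h + 7*x)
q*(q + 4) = q^2 + 4*q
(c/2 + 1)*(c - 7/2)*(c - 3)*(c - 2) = c^4/2 - 13*c^3/4 + 13*c^2/4 + 13*c - 21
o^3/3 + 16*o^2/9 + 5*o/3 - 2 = (o/3 + 1)*(o - 2/3)*(o + 3)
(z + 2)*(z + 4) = z^2 + 6*z + 8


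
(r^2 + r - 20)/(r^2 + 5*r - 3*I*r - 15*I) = (r - 4)/(r - 3*I)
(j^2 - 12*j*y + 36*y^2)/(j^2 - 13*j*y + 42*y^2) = (-j + 6*y)/(-j + 7*y)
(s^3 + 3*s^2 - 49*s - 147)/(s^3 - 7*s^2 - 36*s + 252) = (s^2 + 10*s + 21)/(s^2 - 36)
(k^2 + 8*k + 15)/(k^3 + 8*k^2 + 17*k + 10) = (k + 3)/(k^2 + 3*k + 2)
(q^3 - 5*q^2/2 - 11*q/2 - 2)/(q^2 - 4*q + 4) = (2*q^3 - 5*q^2 - 11*q - 4)/(2*(q^2 - 4*q + 4))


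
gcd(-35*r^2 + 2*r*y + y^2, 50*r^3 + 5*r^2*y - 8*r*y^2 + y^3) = -5*r + y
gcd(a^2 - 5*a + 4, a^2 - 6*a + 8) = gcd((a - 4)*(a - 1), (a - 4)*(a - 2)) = a - 4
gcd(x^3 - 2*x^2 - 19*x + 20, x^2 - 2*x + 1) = x - 1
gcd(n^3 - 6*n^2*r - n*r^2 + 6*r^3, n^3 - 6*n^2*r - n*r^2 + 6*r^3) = n^3 - 6*n^2*r - n*r^2 + 6*r^3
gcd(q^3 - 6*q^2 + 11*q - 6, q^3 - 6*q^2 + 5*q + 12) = q - 3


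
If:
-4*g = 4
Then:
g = -1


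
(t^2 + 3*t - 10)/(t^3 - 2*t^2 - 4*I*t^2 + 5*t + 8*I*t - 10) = (t + 5)/(t^2 - 4*I*t + 5)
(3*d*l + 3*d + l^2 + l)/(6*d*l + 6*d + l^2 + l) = (3*d + l)/(6*d + l)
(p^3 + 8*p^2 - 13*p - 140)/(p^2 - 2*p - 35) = (p^2 + 3*p - 28)/(p - 7)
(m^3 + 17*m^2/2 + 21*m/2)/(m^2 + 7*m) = m + 3/2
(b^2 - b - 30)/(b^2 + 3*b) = (b^2 - b - 30)/(b*(b + 3))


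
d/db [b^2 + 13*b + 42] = 2*b + 13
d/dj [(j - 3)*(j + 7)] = 2*j + 4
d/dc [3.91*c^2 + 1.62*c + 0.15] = 7.82*c + 1.62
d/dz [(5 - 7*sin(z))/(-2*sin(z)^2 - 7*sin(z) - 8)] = (-14*sin(z)^2 + 20*sin(z) + 91)*cos(z)/(7*sin(z) - cos(2*z) + 9)^2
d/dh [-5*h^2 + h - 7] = 1 - 10*h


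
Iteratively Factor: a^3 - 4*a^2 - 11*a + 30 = (a + 3)*(a^2 - 7*a + 10) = (a - 5)*(a + 3)*(a - 2)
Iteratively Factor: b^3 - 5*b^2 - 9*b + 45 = (b - 5)*(b^2 - 9) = (b - 5)*(b - 3)*(b + 3)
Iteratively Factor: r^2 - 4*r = (r - 4)*(r)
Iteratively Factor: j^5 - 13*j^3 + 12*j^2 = (j + 4)*(j^4 - 4*j^3 + 3*j^2) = j*(j + 4)*(j^3 - 4*j^2 + 3*j) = j^2*(j + 4)*(j^2 - 4*j + 3) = j^2*(j - 1)*(j + 4)*(j - 3)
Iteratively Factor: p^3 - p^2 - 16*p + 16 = (p - 1)*(p^2 - 16) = (p - 4)*(p - 1)*(p + 4)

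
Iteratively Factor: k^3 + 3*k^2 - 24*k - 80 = (k + 4)*(k^2 - k - 20) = (k + 4)^2*(k - 5)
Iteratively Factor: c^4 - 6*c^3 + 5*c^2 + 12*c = (c + 1)*(c^3 - 7*c^2 + 12*c) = c*(c + 1)*(c^2 - 7*c + 12) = c*(c - 3)*(c + 1)*(c - 4)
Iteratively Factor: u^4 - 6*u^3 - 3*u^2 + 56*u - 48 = (u - 4)*(u^3 - 2*u^2 - 11*u + 12) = (u - 4)*(u + 3)*(u^2 - 5*u + 4) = (u - 4)*(u - 1)*(u + 3)*(u - 4)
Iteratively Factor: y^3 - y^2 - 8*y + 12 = (y + 3)*(y^2 - 4*y + 4) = (y - 2)*(y + 3)*(y - 2)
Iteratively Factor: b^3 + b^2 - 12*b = (b - 3)*(b^2 + 4*b) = b*(b - 3)*(b + 4)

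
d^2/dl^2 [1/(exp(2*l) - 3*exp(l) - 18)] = ((3 - 4*exp(l))*(-exp(2*l) + 3*exp(l) + 18) - 2*(2*exp(l) - 3)^2*exp(l))*exp(l)/(-exp(2*l) + 3*exp(l) + 18)^3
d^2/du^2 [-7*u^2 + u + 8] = -14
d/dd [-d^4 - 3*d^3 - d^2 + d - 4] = -4*d^3 - 9*d^2 - 2*d + 1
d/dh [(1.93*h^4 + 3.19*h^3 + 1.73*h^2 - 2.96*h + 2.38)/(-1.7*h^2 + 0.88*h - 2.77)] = (-6.562*h^5 - 0.327799999999998*h^4 - 15.77*h^3 - 30.0185*h^2 - 1.4922*h + 6.1048)/(2.89*h^4 - 2.992*h^3 + 10.1924*h^2 - 4.8752*h + 7.6729)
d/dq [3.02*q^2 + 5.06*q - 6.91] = 6.04*q + 5.06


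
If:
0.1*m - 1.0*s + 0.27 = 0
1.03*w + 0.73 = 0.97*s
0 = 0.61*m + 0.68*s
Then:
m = -0.27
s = 0.24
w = -0.48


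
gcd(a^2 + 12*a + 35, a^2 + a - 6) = 1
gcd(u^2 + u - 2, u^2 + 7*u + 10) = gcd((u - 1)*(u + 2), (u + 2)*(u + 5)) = u + 2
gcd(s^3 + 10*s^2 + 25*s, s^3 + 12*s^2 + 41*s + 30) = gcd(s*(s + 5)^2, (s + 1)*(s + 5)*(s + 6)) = s + 5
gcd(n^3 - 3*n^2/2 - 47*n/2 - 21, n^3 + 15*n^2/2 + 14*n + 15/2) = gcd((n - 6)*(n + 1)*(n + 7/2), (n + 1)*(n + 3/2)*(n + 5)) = n + 1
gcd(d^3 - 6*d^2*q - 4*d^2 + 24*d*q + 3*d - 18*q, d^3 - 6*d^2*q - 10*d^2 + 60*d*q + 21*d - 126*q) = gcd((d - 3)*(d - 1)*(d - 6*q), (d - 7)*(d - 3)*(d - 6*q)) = -d^2 + 6*d*q + 3*d - 18*q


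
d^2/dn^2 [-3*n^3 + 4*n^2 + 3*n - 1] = 8 - 18*n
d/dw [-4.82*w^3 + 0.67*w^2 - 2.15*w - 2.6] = -14.46*w^2 + 1.34*w - 2.15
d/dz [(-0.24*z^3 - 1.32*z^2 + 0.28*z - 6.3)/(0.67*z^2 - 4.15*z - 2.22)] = (-0.1608*z^4 + 1.992*z^3 + 6.8888*z^2 + 14.3028*z - 26.7666)/(0.4489*z^4 - 5.561*z^3 + 14.2477*z^2 + 18.426*z + 4.9284)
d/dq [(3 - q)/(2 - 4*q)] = 5/(2*(4*q^2 - 4*q + 1))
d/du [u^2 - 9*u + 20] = 2*u - 9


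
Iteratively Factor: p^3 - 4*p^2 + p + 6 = (p - 2)*(p^2 - 2*p - 3) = (p - 2)*(p + 1)*(p - 3)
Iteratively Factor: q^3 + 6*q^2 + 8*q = (q + 2)*(q^2 + 4*q) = (q + 2)*(q + 4)*(q)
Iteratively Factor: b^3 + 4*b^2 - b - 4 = (b + 4)*(b^2 - 1) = (b - 1)*(b + 4)*(b + 1)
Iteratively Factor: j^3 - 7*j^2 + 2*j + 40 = (j - 4)*(j^2 - 3*j - 10) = (j - 4)*(j + 2)*(j - 5)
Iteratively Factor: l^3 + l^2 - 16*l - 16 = (l - 4)*(l^2 + 5*l + 4) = (l - 4)*(l + 4)*(l + 1)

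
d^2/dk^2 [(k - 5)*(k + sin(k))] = (5 - k)*sin(k) + 2*cos(k) + 2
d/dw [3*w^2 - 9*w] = 6*w - 9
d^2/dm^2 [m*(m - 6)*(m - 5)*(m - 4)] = 12*m^2 - 90*m + 148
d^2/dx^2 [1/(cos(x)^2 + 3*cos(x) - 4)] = (-4*sin(x)^4 + 27*sin(x)^2 - 3*cos(x)/4 - 9*cos(3*x)/4 + 3)/((cos(x) - 1)^3*(cos(x) + 4)^3)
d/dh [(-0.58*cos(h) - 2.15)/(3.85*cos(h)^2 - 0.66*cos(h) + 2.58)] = (-2.233*cos(h)^2 - 16.555*cos(h) + 2.9154)*sin(h)/(14.8225*cos(h)^4 - 5.082*cos(h)^3 + 20.3016*cos(h)^2 - 3.4056*cos(h) + 6.6564)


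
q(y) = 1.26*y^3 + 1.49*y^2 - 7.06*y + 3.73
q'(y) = 3.78*y^2 + 2.98*y - 7.06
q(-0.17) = 4.97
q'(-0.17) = -7.46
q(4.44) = 112.04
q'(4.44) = 80.69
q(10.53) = 1565.75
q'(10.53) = 443.45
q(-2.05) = 13.61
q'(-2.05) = 2.72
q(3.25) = 39.78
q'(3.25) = 42.55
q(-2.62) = 9.79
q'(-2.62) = 11.08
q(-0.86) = 10.10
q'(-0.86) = -6.83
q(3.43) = 47.89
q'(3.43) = 47.63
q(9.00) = 979.42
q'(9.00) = 325.94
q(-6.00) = -172.43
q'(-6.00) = 111.14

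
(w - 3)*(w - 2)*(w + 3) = w^3 - 2*w^2 - 9*w + 18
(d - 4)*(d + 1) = d^2 - 3*d - 4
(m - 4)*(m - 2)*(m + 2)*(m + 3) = m^4 - m^3 - 16*m^2 + 4*m + 48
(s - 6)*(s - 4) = s^2 - 10*s + 24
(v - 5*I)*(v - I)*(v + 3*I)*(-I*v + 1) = -I*v^4 - 2*v^3 - 16*I*v^2 - 2*v - 15*I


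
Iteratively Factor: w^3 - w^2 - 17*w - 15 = (w + 1)*(w^2 - 2*w - 15) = (w - 5)*(w + 1)*(w + 3)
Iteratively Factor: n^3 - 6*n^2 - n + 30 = (n + 2)*(n^2 - 8*n + 15) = (n - 5)*(n + 2)*(n - 3)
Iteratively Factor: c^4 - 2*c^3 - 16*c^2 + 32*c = (c + 4)*(c^3 - 6*c^2 + 8*c) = (c - 4)*(c + 4)*(c^2 - 2*c) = c*(c - 4)*(c + 4)*(c - 2)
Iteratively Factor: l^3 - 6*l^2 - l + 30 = (l - 5)*(l^2 - l - 6) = (l - 5)*(l - 3)*(l + 2)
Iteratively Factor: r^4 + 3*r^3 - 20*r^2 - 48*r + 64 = (r - 4)*(r^3 + 7*r^2 + 8*r - 16) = (r - 4)*(r + 4)*(r^2 + 3*r - 4) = (r - 4)*(r - 1)*(r + 4)*(r + 4)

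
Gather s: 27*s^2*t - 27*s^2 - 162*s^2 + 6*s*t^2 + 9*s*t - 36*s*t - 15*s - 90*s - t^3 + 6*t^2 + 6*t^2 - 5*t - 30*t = s^2*(27*t - 189) + s*(6*t^2 - 27*t - 105) - t^3 + 12*t^2 - 35*t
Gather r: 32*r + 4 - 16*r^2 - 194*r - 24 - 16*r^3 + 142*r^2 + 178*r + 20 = -16*r^3 + 126*r^2 + 16*r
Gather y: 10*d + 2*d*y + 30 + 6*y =10*d + y*(2*d + 6) + 30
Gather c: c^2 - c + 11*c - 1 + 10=c^2 + 10*c + 9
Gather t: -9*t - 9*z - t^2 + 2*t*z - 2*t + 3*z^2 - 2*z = -t^2 + t*(2*z - 11) + 3*z^2 - 11*z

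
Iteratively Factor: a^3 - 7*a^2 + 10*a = (a)*(a^2 - 7*a + 10) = a*(a - 5)*(a - 2)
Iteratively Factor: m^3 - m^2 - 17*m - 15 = (m + 3)*(m^2 - 4*m - 5) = (m + 1)*(m + 3)*(m - 5)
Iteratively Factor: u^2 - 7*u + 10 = (u - 5)*(u - 2)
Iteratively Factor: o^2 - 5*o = (o - 5)*(o)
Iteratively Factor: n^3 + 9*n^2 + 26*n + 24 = (n + 4)*(n^2 + 5*n + 6) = (n + 2)*(n + 4)*(n + 3)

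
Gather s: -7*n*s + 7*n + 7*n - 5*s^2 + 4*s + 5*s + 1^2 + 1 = 14*n - 5*s^2 + s*(9 - 7*n) + 2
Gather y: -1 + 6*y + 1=6*y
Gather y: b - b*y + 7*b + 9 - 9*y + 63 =8*b + y*(-b - 9) + 72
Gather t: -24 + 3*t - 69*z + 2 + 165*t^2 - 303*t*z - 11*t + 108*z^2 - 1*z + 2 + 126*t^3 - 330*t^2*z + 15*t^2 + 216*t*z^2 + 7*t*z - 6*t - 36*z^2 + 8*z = 126*t^3 + t^2*(180 - 330*z) + t*(216*z^2 - 296*z - 14) + 72*z^2 - 62*z - 20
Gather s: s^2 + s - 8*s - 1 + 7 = s^2 - 7*s + 6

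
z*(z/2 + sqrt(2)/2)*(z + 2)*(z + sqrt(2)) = z^4/2 + z^3 + sqrt(2)*z^3 + z^2 + 2*sqrt(2)*z^2 + 2*z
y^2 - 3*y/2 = y*(y - 3/2)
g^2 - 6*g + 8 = (g - 4)*(g - 2)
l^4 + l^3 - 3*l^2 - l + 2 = (l - 1)^2*(l + 1)*(l + 2)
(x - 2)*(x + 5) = x^2 + 3*x - 10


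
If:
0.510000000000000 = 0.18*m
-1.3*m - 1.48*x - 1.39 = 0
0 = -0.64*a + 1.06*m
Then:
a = 4.69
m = 2.83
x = -3.43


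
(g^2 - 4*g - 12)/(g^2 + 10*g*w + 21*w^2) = (g^2 - 4*g - 12)/(g^2 + 10*g*w + 21*w^2)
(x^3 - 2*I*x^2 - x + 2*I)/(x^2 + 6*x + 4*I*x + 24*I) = (x^3 - 2*I*x^2 - x + 2*I)/(x^2 + x*(6 + 4*I) + 24*I)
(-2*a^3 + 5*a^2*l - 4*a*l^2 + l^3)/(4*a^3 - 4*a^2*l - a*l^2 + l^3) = (-a + l)/(2*a + l)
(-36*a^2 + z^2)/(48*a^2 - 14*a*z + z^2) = (6*a + z)/(-8*a + z)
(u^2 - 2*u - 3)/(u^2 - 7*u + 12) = (u + 1)/(u - 4)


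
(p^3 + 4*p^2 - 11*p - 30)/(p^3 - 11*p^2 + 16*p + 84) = (p^2 + 2*p - 15)/(p^2 - 13*p + 42)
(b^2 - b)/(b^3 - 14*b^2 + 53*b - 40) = b/(b^2 - 13*b + 40)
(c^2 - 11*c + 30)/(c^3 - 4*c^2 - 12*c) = (c - 5)/(c*(c + 2))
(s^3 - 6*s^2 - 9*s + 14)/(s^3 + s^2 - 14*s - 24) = (s^2 - 8*s + 7)/(s^2 - s - 12)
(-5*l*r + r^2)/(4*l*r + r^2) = (-5*l + r)/(4*l + r)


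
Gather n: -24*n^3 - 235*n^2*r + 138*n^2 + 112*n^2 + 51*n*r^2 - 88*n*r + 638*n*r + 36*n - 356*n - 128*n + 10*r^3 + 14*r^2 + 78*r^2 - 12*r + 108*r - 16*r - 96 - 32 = -24*n^3 + n^2*(250 - 235*r) + n*(51*r^2 + 550*r - 448) + 10*r^3 + 92*r^2 + 80*r - 128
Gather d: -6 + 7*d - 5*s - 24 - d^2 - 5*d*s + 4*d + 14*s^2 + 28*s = -d^2 + d*(11 - 5*s) + 14*s^2 + 23*s - 30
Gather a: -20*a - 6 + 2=-20*a - 4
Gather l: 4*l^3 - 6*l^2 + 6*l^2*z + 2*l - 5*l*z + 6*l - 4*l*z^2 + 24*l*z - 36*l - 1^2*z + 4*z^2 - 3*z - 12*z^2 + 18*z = 4*l^3 + l^2*(6*z - 6) + l*(-4*z^2 + 19*z - 28) - 8*z^2 + 14*z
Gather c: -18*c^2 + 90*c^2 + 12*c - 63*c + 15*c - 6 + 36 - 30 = 72*c^2 - 36*c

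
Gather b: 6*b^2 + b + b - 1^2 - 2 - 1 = 6*b^2 + 2*b - 4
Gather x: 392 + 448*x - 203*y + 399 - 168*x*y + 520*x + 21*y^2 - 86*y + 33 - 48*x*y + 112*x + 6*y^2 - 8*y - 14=x*(1080 - 216*y) + 27*y^2 - 297*y + 810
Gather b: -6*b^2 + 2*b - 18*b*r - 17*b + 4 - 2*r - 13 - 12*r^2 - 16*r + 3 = -6*b^2 + b*(-18*r - 15) - 12*r^2 - 18*r - 6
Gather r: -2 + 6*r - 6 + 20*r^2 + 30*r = 20*r^2 + 36*r - 8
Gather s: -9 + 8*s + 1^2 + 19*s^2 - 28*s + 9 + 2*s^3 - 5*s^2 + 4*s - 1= 2*s^3 + 14*s^2 - 16*s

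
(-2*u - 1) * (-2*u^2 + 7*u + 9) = 4*u^3 - 12*u^2 - 25*u - 9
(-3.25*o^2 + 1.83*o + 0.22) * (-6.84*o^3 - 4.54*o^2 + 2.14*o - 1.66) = 22.23*o^5 + 2.2378*o^4 - 16.768*o^3 + 8.3124*o^2 - 2.567*o - 0.3652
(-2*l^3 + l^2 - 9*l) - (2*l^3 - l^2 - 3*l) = -4*l^3 + 2*l^2 - 6*l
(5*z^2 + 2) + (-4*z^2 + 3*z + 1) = z^2 + 3*z + 3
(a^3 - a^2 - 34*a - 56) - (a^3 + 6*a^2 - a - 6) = -7*a^2 - 33*a - 50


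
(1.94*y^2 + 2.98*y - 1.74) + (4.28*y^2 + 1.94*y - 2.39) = 6.22*y^2 + 4.92*y - 4.13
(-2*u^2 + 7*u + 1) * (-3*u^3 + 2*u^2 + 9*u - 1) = 6*u^5 - 25*u^4 - 7*u^3 + 67*u^2 + 2*u - 1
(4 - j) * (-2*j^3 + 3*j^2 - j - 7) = 2*j^4 - 11*j^3 + 13*j^2 + 3*j - 28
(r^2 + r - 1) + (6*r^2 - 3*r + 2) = 7*r^2 - 2*r + 1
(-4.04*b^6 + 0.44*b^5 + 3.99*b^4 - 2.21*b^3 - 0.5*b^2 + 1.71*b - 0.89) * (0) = 0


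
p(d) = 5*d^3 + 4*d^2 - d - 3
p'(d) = 15*d^2 + 8*d - 1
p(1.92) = 45.22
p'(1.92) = 69.66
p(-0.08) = -2.90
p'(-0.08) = -1.54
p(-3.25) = -129.14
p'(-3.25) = 131.44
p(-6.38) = -1132.27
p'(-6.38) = 558.53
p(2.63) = 112.99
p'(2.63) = 123.79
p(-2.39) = -46.02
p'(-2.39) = 65.56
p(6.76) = 1717.61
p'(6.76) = 738.54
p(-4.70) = -429.06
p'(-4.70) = 292.75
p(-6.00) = -933.00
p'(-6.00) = 491.00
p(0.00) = -3.00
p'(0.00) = -1.00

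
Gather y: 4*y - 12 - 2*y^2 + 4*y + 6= -2*y^2 + 8*y - 6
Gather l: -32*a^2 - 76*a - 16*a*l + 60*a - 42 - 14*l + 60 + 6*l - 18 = -32*a^2 - 16*a + l*(-16*a - 8)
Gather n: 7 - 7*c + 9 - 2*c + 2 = 18 - 9*c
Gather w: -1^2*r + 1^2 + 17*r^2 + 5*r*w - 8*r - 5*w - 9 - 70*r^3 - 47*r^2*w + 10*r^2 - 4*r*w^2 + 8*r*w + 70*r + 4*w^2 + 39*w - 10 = -70*r^3 + 27*r^2 + 61*r + w^2*(4 - 4*r) + w*(-47*r^2 + 13*r + 34) - 18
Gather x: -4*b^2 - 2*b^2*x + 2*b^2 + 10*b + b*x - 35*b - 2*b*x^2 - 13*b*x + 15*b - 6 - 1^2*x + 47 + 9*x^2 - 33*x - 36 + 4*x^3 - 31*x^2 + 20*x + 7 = -2*b^2 - 10*b + 4*x^3 + x^2*(-2*b - 22) + x*(-2*b^2 - 12*b - 14) + 12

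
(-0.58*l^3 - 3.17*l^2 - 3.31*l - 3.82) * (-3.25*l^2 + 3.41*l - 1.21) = 1.885*l^5 + 8.3247*l^4 + 0.649600000000001*l^3 + 4.9636*l^2 - 9.0211*l + 4.6222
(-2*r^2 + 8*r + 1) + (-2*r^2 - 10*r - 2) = -4*r^2 - 2*r - 1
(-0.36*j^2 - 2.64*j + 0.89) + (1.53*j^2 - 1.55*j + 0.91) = 1.17*j^2 - 4.19*j + 1.8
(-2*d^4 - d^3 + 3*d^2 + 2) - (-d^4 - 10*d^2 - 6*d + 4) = -d^4 - d^3 + 13*d^2 + 6*d - 2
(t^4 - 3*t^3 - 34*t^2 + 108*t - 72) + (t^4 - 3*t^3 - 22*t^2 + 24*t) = 2*t^4 - 6*t^3 - 56*t^2 + 132*t - 72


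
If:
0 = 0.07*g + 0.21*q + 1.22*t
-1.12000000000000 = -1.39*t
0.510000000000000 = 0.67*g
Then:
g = 0.76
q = -4.93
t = 0.81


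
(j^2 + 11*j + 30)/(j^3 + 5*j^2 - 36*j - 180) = 1/(j - 6)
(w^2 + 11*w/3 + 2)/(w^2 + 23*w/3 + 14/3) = (w + 3)/(w + 7)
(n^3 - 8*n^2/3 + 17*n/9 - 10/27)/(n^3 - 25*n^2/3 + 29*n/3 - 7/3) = (9*n^2 - 21*n + 10)/(9*(n^2 - 8*n + 7))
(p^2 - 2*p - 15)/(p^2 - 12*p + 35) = (p + 3)/(p - 7)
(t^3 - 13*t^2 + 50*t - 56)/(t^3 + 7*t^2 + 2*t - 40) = (t^2 - 11*t + 28)/(t^2 + 9*t + 20)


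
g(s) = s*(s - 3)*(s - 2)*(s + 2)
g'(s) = s*(s - 3)*(s - 2) + s*(s - 3)*(s + 2) + s*(s - 2)*(s + 2) + (s - 3)*(s - 2)*(s + 2)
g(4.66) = 137.04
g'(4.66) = 184.06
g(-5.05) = 874.13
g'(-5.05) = -692.27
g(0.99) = 6.01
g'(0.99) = -0.86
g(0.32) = 3.34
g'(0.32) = 8.65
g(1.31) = 5.06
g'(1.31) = -4.93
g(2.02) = -0.16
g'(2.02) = -7.91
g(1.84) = 1.31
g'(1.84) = -8.27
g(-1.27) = -12.95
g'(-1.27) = -0.55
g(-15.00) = 59670.00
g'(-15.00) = -15393.00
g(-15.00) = 59670.00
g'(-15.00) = -15393.00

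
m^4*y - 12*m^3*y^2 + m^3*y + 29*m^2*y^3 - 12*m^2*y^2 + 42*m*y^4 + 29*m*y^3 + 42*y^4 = (m - 7*y)*(m - 6*y)*(m + y)*(m*y + y)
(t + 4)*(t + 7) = t^2 + 11*t + 28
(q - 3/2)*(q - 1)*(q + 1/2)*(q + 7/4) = q^4 - q^3/4 - 13*q^2/4 + 19*q/16 + 21/16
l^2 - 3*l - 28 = (l - 7)*(l + 4)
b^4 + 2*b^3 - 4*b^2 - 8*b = b*(b - 2)*(b + 2)^2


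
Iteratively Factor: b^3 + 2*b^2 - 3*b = (b - 1)*(b^2 + 3*b) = b*(b - 1)*(b + 3)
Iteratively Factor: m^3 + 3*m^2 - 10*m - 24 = (m - 3)*(m^2 + 6*m + 8) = (m - 3)*(m + 4)*(m + 2)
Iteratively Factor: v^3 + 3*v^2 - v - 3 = (v + 3)*(v^2 - 1) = (v + 1)*(v + 3)*(v - 1)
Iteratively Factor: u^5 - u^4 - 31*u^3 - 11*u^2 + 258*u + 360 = (u + 2)*(u^4 - 3*u^3 - 25*u^2 + 39*u + 180) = (u + 2)*(u + 3)*(u^3 - 6*u^2 - 7*u + 60) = (u - 4)*(u + 2)*(u + 3)*(u^2 - 2*u - 15) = (u - 4)*(u + 2)*(u + 3)^2*(u - 5)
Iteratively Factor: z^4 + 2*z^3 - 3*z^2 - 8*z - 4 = (z - 2)*(z^3 + 4*z^2 + 5*z + 2) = (z - 2)*(z + 2)*(z^2 + 2*z + 1) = (z - 2)*(z + 1)*(z + 2)*(z + 1)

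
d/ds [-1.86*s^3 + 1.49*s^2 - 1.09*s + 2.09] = -5.58*s^2 + 2.98*s - 1.09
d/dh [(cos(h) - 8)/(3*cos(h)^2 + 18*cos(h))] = (sin(h) - 48*sin(h)/cos(h)^2 - 16*tan(h))/(3*(cos(h) + 6)^2)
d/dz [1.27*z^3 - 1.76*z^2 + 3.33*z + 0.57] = 3.81*z^2 - 3.52*z + 3.33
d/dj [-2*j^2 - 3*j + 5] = -4*j - 3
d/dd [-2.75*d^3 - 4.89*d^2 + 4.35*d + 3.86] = -8.25*d^2 - 9.78*d + 4.35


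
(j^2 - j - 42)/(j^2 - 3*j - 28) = (j + 6)/(j + 4)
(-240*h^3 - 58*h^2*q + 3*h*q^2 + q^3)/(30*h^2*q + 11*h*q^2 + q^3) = (-8*h + q)/q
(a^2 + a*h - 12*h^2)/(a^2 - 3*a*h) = (a + 4*h)/a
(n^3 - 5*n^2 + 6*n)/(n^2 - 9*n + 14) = n*(n - 3)/(n - 7)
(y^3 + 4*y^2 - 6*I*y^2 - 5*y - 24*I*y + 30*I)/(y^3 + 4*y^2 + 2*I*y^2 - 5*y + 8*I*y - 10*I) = (y - 6*I)/(y + 2*I)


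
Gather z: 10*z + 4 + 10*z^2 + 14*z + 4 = 10*z^2 + 24*z + 8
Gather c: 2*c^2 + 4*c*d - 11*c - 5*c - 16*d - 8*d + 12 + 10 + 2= 2*c^2 + c*(4*d - 16) - 24*d + 24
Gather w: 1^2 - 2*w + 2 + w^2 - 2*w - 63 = w^2 - 4*w - 60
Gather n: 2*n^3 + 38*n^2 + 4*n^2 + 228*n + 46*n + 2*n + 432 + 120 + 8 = 2*n^3 + 42*n^2 + 276*n + 560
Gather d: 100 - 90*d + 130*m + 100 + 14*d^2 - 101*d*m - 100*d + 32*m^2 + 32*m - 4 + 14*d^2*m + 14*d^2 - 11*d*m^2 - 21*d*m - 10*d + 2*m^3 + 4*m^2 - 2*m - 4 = d^2*(14*m + 28) + d*(-11*m^2 - 122*m - 200) + 2*m^3 + 36*m^2 + 160*m + 192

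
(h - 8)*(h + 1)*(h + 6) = h^3 - h^2 - 50*h - 48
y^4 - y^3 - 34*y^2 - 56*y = y*(y - 7)*(y + 2)*(y + 4)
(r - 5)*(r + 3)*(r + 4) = r^3 + 2*r^2 - 23*r - 60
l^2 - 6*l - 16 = (l - 8)*(l + 2)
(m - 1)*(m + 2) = m^2 + m - 2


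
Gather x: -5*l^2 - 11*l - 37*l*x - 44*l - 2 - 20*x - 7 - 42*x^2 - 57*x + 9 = -5*l^2 - 55*l - 42*x^2 + x*(-37*l - 77)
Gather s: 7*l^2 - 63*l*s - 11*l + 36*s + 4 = 7*l^2 - 11*l + s*(36 - 63*l) + 4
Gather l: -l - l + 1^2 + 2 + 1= 4 - 2*l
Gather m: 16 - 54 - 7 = -45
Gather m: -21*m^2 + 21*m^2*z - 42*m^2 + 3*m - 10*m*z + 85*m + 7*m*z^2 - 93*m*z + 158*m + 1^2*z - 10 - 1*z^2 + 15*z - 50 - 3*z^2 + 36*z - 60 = m^2*(21*z - 63) + m*(7*z^2 - 103*z + 246) - 4*z^2 + 52*z - 120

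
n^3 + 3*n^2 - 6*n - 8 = (n - 2)*(n + 1)*(n + 4)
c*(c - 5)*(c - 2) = c^3 - 7*c^2 + 10*c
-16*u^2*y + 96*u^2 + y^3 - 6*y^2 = (-4*u + y)*(4*u + y)*(y - 6)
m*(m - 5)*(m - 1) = m^3 - 6*m^2 + 5*m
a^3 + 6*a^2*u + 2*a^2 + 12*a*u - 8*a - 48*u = (a - 2)*(a + 4)*(a + 6*u)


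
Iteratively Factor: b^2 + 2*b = (b + 2)*(b)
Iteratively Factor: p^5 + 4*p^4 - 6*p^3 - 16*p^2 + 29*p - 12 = (p - 1)*(p^4 + 5*p^3 - p^2 - 17*p + 12) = (p - 1)*(p + 4)*(p^3 + p^2 - 5*p + 3) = (p - 1)*(p + 3)*(p + 4)*(p^2 - 2*p + 1) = (p - 1)^2*(p + 3)*(p + 4)*(p - 1)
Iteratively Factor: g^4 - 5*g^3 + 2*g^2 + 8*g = (g)*(g^3 - 5*g^2 + 2*g + 8) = g*(g - 2)*(g^2 - 3*g - 4) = g*(g - 4)*(g - 2)*(g + 1)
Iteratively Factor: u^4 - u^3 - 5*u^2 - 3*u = (u - 3)*(u^3 + 2*u^2 + u) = (u - 3)*(u + 1)*(u^2 + u) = (u - 3)*(u + 1)^2*(u)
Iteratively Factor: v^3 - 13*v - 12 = (v + 3)*(v^2 - 3*v - 4) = (v - 4)*(v + 3)*(v + 1)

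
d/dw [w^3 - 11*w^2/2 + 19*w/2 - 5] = 3*w^2 - 11*w + 19/2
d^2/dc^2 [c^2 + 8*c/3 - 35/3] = 2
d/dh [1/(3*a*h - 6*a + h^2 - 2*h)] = (-3*a - 2*h + 2)/(3*a*h - 6*a + h^2 - 2*h)^2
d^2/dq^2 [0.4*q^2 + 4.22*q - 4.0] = 0.800000000000000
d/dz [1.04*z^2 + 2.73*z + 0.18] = 2.08*z + 2.73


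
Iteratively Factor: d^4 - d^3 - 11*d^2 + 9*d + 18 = (d + 1)*(d^3 - 2*d^2 - 9*d + 18) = (d - 2)*(d + 1)*(d^2 - 9) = (d - 2)*(d + 1)*(d + 3)*(d - 3)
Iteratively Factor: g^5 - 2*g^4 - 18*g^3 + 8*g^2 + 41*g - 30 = (g + 3)*(g^4 - 5*g^3 - 3*g^2 + 17*g - 10) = (g - 1)*(g + 3)*(g^3 - 4*g^2 - 7*g + 10) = (g - 5)*(g - 1)*(g + 3)*(g^2 + g - 2) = (g - 5)*(g - 1)^2*(g + 3)*(g + 2)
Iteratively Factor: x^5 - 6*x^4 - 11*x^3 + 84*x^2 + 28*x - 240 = (x + 2)*(x^4 - 8*x^3 + 5*x^2 + 74*x - 120) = (x + 2)*(x + 3)*(x^3 - 11*x^2 + 38*x - 40) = (x - 4)*(x + 2)*(x + 3)*(x^2 - 7*x + 10) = (x - 4)*(x - 2)*(x + 2)*(x + 3)*(x - 5)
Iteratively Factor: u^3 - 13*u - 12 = (u + 1)*(u^2 - u - 12) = (u - 4)*(u + 1)*(u + 3)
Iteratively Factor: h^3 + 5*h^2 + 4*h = (h + 4)*(h^2 + h) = h*(h + 4)*(h + 1)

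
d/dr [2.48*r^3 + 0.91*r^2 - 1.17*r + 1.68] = 7.44*r^2 + 1.82*r - 1.17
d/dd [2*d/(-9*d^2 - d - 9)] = 18*(d^2 - 1)/(81*d^4 + 18*d^3 + 163*d^2 + 18*d + 81)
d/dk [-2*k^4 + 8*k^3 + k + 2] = -8*k^3 + 24*k^2 + 1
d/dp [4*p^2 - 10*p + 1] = 8*p - 10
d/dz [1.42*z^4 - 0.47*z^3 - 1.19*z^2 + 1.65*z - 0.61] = 5.68*z^3 - 1.41*z^2 - 2.38*z + 1.65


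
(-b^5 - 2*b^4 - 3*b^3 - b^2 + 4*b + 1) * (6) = -6*b^5 - 12*b^4 - 18*b^3 - 6*b^2 + 24*b + 6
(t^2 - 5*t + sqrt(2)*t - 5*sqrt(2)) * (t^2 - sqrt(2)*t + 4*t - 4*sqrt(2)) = t^4 - t^3 - 22*t^2 + 2*t + 40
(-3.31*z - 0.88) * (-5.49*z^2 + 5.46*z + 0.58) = 18.1719*z^3 - 13.2414*z^2 - 6.7246*z - 0.5104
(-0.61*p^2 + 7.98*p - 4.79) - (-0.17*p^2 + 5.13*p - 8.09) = -0.44*p^2 + 2.85*p + 3.3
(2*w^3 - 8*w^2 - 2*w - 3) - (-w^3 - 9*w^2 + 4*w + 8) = 3*w^3 + w^2 - 6*w - 11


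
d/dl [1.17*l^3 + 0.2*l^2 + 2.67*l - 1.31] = 3.51*l^2 + 0.4*l + 2.67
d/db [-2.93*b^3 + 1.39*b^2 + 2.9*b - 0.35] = -8.79*b^2 + 2.78*b + 2.9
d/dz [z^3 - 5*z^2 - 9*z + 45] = 3*z^2 - 10*z - 9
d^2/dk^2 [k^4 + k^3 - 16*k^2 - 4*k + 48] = 12*k^2 + 6*k - 32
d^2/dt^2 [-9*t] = 0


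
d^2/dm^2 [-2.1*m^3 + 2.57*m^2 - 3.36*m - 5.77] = 5.14 - 12.6*m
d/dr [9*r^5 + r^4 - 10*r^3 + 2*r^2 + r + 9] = 45*r^4 + 4*r^3 - 30*r^2 + 4*r + 1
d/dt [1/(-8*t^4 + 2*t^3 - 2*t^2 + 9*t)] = (32*t^3 - 6*t^2 + 4*t - 9)/(t^2*(8*t^3 - 2*t^2 + 2*t - 9)^2)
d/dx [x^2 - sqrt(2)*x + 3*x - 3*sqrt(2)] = 2*x - sqrt(2) + 3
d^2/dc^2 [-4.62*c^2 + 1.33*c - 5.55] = -9.24000000000000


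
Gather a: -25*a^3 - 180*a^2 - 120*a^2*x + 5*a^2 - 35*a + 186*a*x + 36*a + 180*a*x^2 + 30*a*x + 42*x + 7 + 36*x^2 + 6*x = -25*a^3 + a^2*(-120*x - 175) + a*(180*x^2 + 216*x + 1) + 36*x^2 + 48*x + 7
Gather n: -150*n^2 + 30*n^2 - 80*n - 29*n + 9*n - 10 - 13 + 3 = -120*n^2 - 100*n - 20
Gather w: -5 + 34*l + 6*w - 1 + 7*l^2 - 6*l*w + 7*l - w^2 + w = 7*l^2 + 41*l - w^2 + w*(7 - 6*l) - 6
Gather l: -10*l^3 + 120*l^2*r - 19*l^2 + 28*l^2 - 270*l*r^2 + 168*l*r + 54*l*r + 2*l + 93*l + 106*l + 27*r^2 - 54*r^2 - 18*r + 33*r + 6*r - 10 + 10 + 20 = -10*l^3 + l^2*(120*r + 9) + l*(-270*r^2 + 222*r + 201) - 27*r^2 + 21*r + 20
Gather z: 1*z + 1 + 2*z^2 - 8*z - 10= 2*z^2 - 7*z - 9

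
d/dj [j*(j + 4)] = 2*j + 4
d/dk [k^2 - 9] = 2*k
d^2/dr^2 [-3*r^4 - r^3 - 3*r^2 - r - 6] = -36*r^2 - 6*r - 6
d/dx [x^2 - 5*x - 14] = 2*x - 5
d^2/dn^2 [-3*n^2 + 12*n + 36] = -6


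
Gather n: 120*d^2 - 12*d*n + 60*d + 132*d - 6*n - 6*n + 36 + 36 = 120*d^2 + 192*d + n*(-12*d - 12) + 72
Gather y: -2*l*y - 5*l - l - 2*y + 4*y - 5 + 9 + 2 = -6*l + y*(2 - 2*l) + 6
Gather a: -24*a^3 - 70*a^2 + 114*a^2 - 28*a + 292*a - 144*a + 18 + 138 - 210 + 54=-24*a^3 + 44*a^2 + 120*a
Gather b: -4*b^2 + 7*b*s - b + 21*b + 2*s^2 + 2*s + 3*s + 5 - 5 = -4*b^2 + b*(7*s + 20) + 2*s^2 + 5*s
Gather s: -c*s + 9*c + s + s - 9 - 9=9*c + s*(2 - c) - 18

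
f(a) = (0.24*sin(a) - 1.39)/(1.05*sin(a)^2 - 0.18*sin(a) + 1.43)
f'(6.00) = -0.29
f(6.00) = -0.93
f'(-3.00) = 0.15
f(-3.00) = -0.96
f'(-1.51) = -0.03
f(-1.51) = -0.61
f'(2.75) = -0.47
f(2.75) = -0.86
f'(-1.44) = -0.06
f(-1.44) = -0.62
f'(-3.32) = -0.29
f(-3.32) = -0.94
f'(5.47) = -0.33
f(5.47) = -0.74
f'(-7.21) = -0.29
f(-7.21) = -0.70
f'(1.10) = 0.26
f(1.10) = -0.56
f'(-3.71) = -0.50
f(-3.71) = -0.77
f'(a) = (-2.1*sin(a)*cos(a) + 0.18*cos(a))*(0.24*sin(a) - 1.39)/(1.05*sin(a)^2 - 0.18*sin(a) + 1.43)^2 + 0.24*cos(a)/(1.05*sin(a)^2 - 0.18*sin(a) + 1.43) = (-0.252*sin(a)^2 + 2.919*sin(a) + 0.093)*cos(a)/(1.1025*sin(a)^4 - 0.378*sin(a)^3 + 3.0354*sin(a)^2 - 0.5148*sin(a) + 2.0449)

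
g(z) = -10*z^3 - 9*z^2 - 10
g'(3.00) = -324.00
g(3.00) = -361.00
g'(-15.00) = -6480.00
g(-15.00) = 31715.00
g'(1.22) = -66.61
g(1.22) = -41.55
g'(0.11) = -2.34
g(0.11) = -10.12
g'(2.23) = -189.33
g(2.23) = -165.65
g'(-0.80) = -4.80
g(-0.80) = -10.64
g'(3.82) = -506.53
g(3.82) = -698.76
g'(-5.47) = -799.17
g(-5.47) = 1357.39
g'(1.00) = -48.00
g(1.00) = -29.00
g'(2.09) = -168.66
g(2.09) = -140.61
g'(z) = -30*z^2 - 18*z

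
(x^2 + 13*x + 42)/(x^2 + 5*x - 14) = (x + 6)/(x - 2)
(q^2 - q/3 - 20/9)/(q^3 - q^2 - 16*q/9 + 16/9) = (3*q - 5)/(3*q^2 - 7*q + 4)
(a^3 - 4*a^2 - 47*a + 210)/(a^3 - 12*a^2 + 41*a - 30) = (a + 7)/(a - 1)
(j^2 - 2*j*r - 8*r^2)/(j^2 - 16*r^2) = (j + 2*r)/(j + 4*r)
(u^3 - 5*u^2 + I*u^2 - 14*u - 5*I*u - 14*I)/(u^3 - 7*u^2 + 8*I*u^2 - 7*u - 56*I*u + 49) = (u + 2)/(u + 7*I)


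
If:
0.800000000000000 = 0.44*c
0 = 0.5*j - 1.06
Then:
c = 1.82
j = 2.12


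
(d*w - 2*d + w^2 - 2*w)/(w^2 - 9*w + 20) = (d*w - 2*d + w^2 - 2*w)/(w^2 - 9*w + 20)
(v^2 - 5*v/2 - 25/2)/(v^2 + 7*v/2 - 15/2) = (2*v^2 - 5*v - 25)/(2*v^2 + 7*v - 15)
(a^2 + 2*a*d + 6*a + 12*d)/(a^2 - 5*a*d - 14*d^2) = (a + 6)/(a - 7*d)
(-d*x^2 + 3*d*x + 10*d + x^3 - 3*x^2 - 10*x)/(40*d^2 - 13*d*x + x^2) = (-d*x^2 + 3*d*x + 10*d + x^3 - 3*x^2 - 10*x)/(40*d^2 - 13*d*x + x^2)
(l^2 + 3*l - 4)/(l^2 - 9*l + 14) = (l^2 + 3*l - 4)/(l^2 - 9*l + 14)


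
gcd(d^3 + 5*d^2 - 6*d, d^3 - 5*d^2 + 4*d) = d^2 - d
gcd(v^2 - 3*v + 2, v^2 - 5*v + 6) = v - 2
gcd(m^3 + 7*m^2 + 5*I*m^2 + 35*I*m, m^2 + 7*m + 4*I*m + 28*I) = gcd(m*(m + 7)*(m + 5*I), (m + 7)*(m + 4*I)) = m + 7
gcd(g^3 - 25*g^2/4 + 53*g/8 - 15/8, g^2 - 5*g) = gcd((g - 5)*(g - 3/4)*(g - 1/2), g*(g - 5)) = g - 5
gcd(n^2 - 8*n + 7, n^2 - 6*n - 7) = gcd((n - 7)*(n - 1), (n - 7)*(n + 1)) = n - 7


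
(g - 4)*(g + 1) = g^2 - 3*g - 4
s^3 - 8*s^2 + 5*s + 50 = (s - 5)^2*(s + 2)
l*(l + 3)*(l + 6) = l^3 + 9*l^2 + 18*l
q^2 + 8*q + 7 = (q + 1)*(q + 7)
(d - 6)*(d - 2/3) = d^2 - 20*d/3 + 4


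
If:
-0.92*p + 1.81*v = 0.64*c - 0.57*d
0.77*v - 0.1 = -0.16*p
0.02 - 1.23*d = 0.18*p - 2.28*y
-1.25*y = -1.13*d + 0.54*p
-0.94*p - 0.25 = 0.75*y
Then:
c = 0.46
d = -0.23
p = -0.15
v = 0.16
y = -0.15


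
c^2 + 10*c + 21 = (c + 3)*(c + 7)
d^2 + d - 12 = (d - 3)*(d + 4)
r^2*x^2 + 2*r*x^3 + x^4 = x^2*(r + x)^2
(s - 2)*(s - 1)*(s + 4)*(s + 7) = s^4 + 8*s^3 - 3*s^2 - 62*s + 56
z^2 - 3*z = z*(z - 3)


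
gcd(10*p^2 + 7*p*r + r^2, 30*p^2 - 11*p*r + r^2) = 1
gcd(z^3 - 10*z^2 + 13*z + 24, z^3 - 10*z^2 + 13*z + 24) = z^3 - 10*z^2 + 13*z + 24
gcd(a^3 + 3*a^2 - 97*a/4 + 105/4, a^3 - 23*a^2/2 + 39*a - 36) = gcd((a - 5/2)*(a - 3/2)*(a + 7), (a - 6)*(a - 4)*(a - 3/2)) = a - 3/2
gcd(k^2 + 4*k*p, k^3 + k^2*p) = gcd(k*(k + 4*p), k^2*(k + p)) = k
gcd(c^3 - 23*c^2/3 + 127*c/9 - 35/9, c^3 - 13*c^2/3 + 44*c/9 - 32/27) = c - 1/3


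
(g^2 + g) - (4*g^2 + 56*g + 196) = -3*g^2 - 55*g - 196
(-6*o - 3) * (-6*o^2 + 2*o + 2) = 36*o^3 + 6*o^2 - 18*o - 6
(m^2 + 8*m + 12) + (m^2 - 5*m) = 2*m^2 + 3*m + 12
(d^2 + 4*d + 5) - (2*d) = d^2 + 2*d + 5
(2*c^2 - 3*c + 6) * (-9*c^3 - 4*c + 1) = -18*c^5 + 27*c^4 - 62*c^3 + 14*c^2 - 27*c + 6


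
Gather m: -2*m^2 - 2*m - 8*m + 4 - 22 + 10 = -2*m^2 - 10*m - 8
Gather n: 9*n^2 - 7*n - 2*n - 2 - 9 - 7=9*n^2 - 9*n - 18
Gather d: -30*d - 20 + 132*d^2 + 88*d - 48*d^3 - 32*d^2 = -48*d^3 + 100*d^2 + 58*d - 20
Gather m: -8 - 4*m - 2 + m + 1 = -3*m - 9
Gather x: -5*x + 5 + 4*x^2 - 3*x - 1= 4*x^2 - 8*x + 4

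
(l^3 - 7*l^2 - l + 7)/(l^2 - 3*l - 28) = (l^2 - 1)/(l + 4)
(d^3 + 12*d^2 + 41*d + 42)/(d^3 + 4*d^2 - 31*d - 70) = (d + 3)/(d - 5)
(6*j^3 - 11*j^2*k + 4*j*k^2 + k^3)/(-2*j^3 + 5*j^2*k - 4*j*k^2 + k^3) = (-6*j - k)/(2*j - k)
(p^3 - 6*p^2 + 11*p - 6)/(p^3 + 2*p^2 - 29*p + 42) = (p - 1)/(p + 7)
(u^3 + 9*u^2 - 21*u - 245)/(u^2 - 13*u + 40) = (u^2 + 14*u + 49)/(u - 8)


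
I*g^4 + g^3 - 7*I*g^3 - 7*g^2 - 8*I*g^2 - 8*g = g*(g - 8)*(g - I)*(I*g + I)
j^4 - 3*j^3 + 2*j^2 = j^2*(j - 2)*(j - 1)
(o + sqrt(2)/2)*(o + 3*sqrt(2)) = o^2 + 7*sqrt(2)*o/2 + 3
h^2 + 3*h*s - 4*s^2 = (h - s)*(h + 4*s)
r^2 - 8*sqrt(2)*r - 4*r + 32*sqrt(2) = (r - 4)*(r - 8*sqrt(2))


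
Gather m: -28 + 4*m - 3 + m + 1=5*m - 30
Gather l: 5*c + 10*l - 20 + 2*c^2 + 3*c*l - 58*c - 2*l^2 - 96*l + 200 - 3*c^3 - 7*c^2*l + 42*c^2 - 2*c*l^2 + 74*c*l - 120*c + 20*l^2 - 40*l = -3*c^3 + 44*c^2 - 173*c + l^2*(18 - 2*c) + l*(-7*c^2 + 77*c - 126) + 180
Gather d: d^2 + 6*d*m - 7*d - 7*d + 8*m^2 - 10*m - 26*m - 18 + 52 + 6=d^2 + d*(6*m - 14) + 8*m^2 - 36*m + 40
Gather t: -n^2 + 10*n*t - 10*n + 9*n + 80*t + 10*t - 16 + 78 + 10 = -n^2 - n + t*(10*n + 90) + 72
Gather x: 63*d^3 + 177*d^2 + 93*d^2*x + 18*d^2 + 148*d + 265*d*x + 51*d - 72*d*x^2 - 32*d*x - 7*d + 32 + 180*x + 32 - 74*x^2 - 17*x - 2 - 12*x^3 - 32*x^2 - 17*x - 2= 63*d^3 + 195*d^2 + 192*d - 12*x^3 + x^2*(-72*d - 106) + x*(93*d^2 + 233*d + 146) + 60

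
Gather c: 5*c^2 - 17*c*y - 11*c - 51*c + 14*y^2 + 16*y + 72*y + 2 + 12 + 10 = 5*c^2 + c*(-17*y - 62) + 14*y^2 + 88*y + 24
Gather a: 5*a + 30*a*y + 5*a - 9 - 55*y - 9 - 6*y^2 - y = a*(30*y + 10) - 6*y^2 - 56*y - 18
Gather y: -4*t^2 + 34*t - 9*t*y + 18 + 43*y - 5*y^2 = -4*t^2 + 34*t - 5*y^2 + y*(43 - 9*t) + 18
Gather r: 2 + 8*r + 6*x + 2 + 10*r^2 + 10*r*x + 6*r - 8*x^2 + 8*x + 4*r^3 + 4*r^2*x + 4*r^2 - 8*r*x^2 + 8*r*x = 4*r^3 + r^2*(4*x + 14) + r*(-8*x^2 + 18*x + 14) - 8*x^2 + 14*x + 4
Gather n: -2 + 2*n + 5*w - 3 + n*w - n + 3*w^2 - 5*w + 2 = n*(w + 1) + 3*w^2 - 3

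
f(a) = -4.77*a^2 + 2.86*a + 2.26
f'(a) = 2.86 - 9.54*a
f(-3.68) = -72.86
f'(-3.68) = 37.97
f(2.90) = -29.56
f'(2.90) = -24.81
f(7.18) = -223.11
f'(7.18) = -65.64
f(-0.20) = 1.50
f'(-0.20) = 4.77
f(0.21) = 2.65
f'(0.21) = 0.86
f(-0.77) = -2.77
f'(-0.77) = 10.21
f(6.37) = -173.07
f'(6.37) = -57.91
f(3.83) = -56.76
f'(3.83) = -33.68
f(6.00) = -152.30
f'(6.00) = -54.38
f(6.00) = -152.30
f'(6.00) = -54.38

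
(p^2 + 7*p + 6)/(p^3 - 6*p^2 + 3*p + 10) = (p + 6)/(p^2 - 7*p + 10)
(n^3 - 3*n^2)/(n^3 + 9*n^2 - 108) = n^2/(n^2 + 12*n + 36)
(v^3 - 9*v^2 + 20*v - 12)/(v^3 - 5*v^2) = (v^3 - 9*v^2 + 20*v - 12)/(v^2*(v - 5))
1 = 1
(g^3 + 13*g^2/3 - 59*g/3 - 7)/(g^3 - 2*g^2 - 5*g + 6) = (g^2 + 22*g/3 + 7/3)/(g^2 + g - 2)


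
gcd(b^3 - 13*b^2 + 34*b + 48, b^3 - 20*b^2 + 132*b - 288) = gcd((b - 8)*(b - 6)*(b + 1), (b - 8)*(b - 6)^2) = b^2 - 14*b + 48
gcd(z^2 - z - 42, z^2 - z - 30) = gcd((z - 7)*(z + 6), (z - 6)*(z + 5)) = 1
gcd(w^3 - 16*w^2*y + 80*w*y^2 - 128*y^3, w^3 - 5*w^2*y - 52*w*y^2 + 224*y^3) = w^2 - 12*w*y + 32*y^2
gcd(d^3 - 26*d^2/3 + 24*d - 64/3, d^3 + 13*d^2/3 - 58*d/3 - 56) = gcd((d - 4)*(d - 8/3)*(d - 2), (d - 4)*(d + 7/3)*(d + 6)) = d - 4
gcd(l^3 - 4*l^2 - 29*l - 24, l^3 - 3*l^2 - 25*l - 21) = l^2 + 4*l + 3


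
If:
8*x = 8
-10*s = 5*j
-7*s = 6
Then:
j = 12/7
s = -6/7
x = 1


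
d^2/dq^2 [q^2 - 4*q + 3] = 2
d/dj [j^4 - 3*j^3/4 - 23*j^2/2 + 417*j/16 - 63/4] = 4*j^3 - 9*j^2/4 - 23*j + 417/16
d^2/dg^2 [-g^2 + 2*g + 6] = -2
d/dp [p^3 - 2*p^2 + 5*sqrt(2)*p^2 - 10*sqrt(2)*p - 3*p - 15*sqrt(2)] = 3*p^2 - 4*p + 10*sqrt(2)*p - 10*sqrt(2) - 3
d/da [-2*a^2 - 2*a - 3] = -4*a - 2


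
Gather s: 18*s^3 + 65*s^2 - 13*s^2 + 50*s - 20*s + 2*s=18*s^3 + 52*s^2 + 32*s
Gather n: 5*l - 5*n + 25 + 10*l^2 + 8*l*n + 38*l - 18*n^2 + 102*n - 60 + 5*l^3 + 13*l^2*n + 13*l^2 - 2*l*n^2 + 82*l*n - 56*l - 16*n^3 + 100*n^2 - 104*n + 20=5*l^3 + 23*l^2 - 13*l - 16*n^3 + n^2*(82 - 2*l) + n*(13*l^2 + 90*l - 7) - 15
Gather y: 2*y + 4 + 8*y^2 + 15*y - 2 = 8*y^2 + 17*y + 2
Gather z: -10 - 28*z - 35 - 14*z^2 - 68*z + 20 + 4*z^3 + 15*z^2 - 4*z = 4*z^3 + z^2 - 100*z - 25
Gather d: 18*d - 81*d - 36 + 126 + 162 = 252 - 63*d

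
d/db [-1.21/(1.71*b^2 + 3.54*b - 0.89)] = (4.1382*b + 4.2834)/(1.71*b^2 + 3.54*b - 0.89)^2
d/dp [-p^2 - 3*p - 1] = -2*p - 3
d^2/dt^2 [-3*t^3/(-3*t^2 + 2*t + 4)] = 48*t*(2*t^2 + 3*t + 6)/(27*t^6 - 54*t^5 - 72*t^4 + 136*t^3 + 96*t^2 - 96*t - 64)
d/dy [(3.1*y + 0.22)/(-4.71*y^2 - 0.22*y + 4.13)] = (14.601*y^2 + 2.0724*y + 12.8514)/(22.1841*y^4 + 2.0724*y^3 - 38.8562*y^2 - 1.8172*y + 17.0569)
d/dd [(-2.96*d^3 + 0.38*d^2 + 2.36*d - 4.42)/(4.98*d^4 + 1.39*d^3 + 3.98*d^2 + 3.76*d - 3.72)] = (14.7408*d^6 - 3.7848*d^5 - 47.5674*d^4 + 59.2264*d^3 + 43.501*d^2 + 32.356*d + 7.84)/(24.8004*d^8 + 13.8444*d^7 + 41.5729*d^6 + 48.514*d^5 - 10.758*d^4 + 19.588*d^3 - 15.4736*d^2 - 27.9744*d + 13.8384)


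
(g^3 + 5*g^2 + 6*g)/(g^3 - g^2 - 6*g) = (g + 3)/(g - 3)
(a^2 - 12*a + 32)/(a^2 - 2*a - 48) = (a - 4)/(a + 6)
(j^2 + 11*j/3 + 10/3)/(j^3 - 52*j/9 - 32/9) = 3*(3*j + 5)/(9*j^2 - 18*j - 16)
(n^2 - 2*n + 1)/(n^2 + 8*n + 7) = (n^2 - 2*n + 1)/(n^2 + 8*n + 7)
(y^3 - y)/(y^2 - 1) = y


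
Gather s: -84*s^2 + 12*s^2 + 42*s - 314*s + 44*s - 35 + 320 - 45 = -72*s^2 - 228*s + 240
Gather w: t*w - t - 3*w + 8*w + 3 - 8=-t + w*(t + 5) - 5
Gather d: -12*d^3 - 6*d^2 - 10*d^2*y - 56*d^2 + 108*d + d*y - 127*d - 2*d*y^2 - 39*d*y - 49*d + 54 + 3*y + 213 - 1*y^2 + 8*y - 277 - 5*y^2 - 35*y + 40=-12*d^3 + d^2*(-10*y - 62) + d*(-2*y^2 - 38*y - 68) - 6*y^2 - 24*y + 30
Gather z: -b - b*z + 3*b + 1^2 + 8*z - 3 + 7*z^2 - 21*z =2*b + 7*z^2 + z*(-b - 13) - 2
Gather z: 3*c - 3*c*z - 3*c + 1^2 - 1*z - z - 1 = z*(-3*c - 2)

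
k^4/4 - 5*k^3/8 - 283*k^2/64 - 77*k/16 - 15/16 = (k/4 + 1/2)*(k - 6)*(k + 1/4)*(k + 5/4)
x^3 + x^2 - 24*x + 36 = (x - 3)*(x - 2)*(x + 6)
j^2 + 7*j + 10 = (j + 2)*(j + 5)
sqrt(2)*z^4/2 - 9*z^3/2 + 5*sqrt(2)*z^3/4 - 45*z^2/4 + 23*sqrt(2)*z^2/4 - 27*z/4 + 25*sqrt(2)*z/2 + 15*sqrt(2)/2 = (z + 3/2)*(z - 5*sqrt(2)/2)*(z - 2*sqrt(2))*(sqrt(2)*z/2 + sqrt(2)/2)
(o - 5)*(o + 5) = o^2 - 25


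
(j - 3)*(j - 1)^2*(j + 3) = j^4 - 2*j^3 - 8*j^2 + 18*j - 9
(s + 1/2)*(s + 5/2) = s^2 + 3*s + 5/4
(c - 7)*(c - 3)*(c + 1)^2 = c^4 - 8*c^3 + 2*c^2 + 32*c + 21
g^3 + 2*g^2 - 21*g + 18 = (g - 3)*(g - 1)*(g + 6)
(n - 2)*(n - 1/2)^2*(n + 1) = n^4 - 2*n^3 - 3*n^2/4 + 7*n/4 - 1/2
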